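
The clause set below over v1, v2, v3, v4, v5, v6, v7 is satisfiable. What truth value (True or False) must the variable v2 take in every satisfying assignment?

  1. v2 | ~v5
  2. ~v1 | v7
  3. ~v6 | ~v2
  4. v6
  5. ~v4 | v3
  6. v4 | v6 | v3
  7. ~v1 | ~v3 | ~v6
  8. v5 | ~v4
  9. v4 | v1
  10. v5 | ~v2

Suppose v2 = 1.
(~v6) alone gives v6 = 0.
Now (v6) is unsatisfied and unit — conflict.
So every satisfying assignment has v2 = False.

False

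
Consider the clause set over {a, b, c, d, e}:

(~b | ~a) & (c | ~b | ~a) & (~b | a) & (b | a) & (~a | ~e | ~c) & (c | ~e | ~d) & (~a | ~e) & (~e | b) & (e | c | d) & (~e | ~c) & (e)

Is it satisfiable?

From the singleton clause (e), e = 1.
From the singleton clause (~a), a = 0.
From the singleton clause (~b), b = 0.
But (b) is also a unit clause — contradiction.
No assignment satisfies every clause.

Unsatisfiable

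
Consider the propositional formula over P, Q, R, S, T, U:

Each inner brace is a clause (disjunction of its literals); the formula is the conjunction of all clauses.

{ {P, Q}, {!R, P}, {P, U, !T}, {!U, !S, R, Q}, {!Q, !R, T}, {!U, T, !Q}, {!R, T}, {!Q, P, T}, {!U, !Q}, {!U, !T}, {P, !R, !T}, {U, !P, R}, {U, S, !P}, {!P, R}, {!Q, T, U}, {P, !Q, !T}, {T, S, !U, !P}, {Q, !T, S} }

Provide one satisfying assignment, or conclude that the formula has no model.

Suppose P = true.
Unit clause (R) forces R = true.
Unit clause (T) forces T = true.
Unit clause (!U) forces U = false.
Unit clause (S) forces S = true.
All clauses hold; Q can take either value.

P: true,  Q: false,  R: true,  S: true,  T: true,  U: false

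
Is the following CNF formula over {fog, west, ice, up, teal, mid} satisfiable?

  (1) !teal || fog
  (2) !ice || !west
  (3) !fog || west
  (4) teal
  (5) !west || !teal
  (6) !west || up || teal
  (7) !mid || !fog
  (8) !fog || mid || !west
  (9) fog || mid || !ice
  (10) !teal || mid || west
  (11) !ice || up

The clause (teal) is unit, so teal = true.
The clause (fog) is unit, so fog = true.
The clause (west) is unit, so west = true.
That conflicts with the unit clause (!west).
No assignment satisfies every clause.

No, unsatisfiable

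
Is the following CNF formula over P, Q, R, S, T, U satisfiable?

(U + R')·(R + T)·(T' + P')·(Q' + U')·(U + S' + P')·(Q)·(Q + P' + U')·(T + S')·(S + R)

Satisfiable

(Q) alone gives Q = 1.
(U') alone gives U = 0.
(R') alone gives R = 0.
(T) alone gives T = 1.
(P') alone gives P = 0.
(S) alone gives S = 1.
This assignment satisfies each clause.
A satisfying assignment: P: 0, Q: 1, R: 0, S: 1, T: 1, U: 0.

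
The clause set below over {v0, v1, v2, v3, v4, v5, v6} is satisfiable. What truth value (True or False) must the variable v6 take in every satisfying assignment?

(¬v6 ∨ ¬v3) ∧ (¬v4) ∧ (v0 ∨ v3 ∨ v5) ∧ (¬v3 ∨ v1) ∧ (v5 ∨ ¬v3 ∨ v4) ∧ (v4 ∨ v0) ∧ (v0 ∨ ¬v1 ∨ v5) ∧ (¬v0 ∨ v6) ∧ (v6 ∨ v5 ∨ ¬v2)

Suppose v6 = False.
The clause (¬v4) is unit, so v4 = False.
The clause (v0) is unit, so v0 = True.
Now (¬v0) is unsatisfied and unit — conflict.
So every satisfying assignment has v6 = True.

True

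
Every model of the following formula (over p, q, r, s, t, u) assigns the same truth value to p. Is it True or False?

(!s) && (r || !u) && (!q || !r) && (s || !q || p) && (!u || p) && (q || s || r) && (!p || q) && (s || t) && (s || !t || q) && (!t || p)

Suppose p = false.
(!s) alone gives s = false.
(!q) alone gives q = false.
(!u) alone gives u = false.
(r) alone gives r = true.
(t) alone gives t = true.
Now (!t) is unsatisfied and unit — conflict.
So every satisfying assignment has p = True.

True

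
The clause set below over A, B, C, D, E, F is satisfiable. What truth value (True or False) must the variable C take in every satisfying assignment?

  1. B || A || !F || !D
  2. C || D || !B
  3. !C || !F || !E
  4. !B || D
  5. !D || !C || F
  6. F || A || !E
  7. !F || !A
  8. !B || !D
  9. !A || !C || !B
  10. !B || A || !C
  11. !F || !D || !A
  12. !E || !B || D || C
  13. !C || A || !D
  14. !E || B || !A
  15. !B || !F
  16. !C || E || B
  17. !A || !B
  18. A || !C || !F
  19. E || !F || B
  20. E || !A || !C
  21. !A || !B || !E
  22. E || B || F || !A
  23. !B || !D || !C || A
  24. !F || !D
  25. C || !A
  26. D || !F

Suppose C = true.
Case F = false:
Unit clause (!D) forces D = false.
Unit clause (!B) forces B = false.
Unit clause (E) forces E = true.
Unit clause (A) forces A = true.
But (!A) is also a unit clause — contradiction.
Backtrack on F: now try F = true.
Unit clause (!E) forces E = false.
Unit clause (!A) forces A = false.
But (A) is also a unit clause — contradiction.
Both values of F lead to a conflict.
So every satisfying assignment has C = False.

False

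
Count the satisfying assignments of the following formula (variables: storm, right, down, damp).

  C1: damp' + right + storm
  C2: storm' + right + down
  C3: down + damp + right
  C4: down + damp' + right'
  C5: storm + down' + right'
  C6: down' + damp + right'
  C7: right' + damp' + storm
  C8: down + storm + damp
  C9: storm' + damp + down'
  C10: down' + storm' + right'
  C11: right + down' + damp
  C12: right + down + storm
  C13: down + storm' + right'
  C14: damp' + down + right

There are 2^4 = 16 truth assignments over (storm, right, down, damp).
Check each against the 14 clauses (columns in the order storm, right, down, damp):
  F F F F  ✗ fails (down + damp + right)
  F F F T  ✗ fails (damp' + right + storm)
  F F T F  ✗ fails (right + down' + damp)
  F F T T  ✗ fails (damp' + right + storm)
  F T F F  ✗ fails (down + storm + damp)
  F T F T  ✗ fails (down + damp' + right')
  F T T F  ✗ fails (storm + down' + right')
  F T T T  ✗ fails (storm + down' + right')
  T F F F  ✗ fails (storm' + right + down)
  T F F T  ✗ fails (storm' + right + down)
  T F T F  ✗ fails (storm' + damp + down')
  T F T T  ✓ satisfies all
  T T F F  ✗ fails (down + storm' + right')
  T T F T  ✗ fails (down + damp' + right')
  T T T F  ✗ fails (down' + damp + right')
  T T T T  ✗ fails (down' + storm' + right')
1 of the 16 rows is a model.

1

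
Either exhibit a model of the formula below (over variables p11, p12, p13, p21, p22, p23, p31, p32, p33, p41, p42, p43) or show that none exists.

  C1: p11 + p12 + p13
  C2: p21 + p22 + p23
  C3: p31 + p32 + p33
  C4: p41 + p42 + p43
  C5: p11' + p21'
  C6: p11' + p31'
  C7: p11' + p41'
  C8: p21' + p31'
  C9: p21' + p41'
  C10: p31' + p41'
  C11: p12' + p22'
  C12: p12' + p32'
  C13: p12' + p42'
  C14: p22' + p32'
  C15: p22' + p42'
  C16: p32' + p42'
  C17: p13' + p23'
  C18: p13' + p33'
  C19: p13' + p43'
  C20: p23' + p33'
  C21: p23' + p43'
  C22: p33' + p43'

UNSATISFIABLE

Case p11 = 0:
Case p12 = 1:
The clause (p22') is unit, so p22 = 0.
The clause (p32') is unit, so p32 = 0.
The clause (p42') is unit, so p42 = 0.
Case p21 = 1:
The clause (p31') is unit, so p31 = 0.
The clause (p33) is unit, so p33 = 1.
The clause (p41') is unit, so p41 = 0.
The clause (p43) is unit, so p43 = 1.
But (p43') is also a unit clause — contradiction.
Backtrack on p21: now try p21 = 0.
The clause (p23) is unit, so p23 = 1.
The clause (p13') is unit, so p13 = 0.
The clause (p33') is unit, so p33 = 0.
The clause (p31) is unit, so p31 = 1.
The clause (p41') is unit, so p41 = 0.
The clause (p43) is unit, so p43 = 1.
But (p43') is also a unit clause — contradiction.
Both values of p21 lead to a conflict.
Backtrack on p12: now try p12 = 0.
The clause (p13) is unit, so p13 = 1.
The clause (p23') is unit, so p23 = 0.
The clause (p33') is unit, so p33 = 0.
The clause (p43') is unit, so p43 = 0.
Case p21 = 1:
The clause (p31') is unit, so p31 = 0.
The clause (p32) is unit, so p32 = 1.
The clause (p41') is unit, so p41 = 0.
The clause (p42) is unit, so p42 = 1.
But (p42') is also a unit clause — contradiction.
Backtrack on p21: now try p21 = 0.
The clause (p22) is unit, so p22 = 1.
The clause (p32') is unit, so p32 = 0.
The clause (p31) is unit, so p31 = 1.
The clause (p41') is unit, so p41 = 0.
The clause (p42) is unit, so p42 = 1.
But (p42') is also a unit clause — contradiction.
Both values of p21 lead to a conflict.
Both values of p12 lead to a conflict.
Backtrack on p11: now try p11 = 1.
The clause (p21') is unit, so p21 = 0.
The clause (p31') is unit, so p31 = 0.
The clause (p41') is unit, so p41 = 0.
Case p22 = 1:
The clause (p12') is unit, so p12 = 0.
The clause (p32') is unit, so p32 = 0.
The clause (p33) is unit, so p33 = 1.
The clause (p42') is unit, so p42 = 0.
The clause (p43) is unit, so p43 = 1.
But (p43') is also a unit clause — contradiction.
Backtrack on p22: now try p22 = 0.
The clause (p23) is unit, so p23 = 1.
The clause (p13') is unit, so p13 = 0.
The clause (p33') is unit, so p33 = 0.
The clause (p32) is unit, so p32 = 1.
The clause (p12') is unit, so p12 = 0.
The clause (p42') is unit, so p42 = 0.
The clause (p43) is unit, so p43 = 1.
But (p43') is also a unit clause — contradiction.
Both values of p22 lead to a conflict.
Both values of p11 lead to a conflict.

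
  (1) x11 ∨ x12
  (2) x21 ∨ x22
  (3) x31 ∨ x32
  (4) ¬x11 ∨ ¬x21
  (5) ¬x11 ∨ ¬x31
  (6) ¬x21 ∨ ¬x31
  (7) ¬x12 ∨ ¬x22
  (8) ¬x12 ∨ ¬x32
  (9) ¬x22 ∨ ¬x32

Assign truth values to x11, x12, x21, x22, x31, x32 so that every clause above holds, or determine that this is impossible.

Try x11 = True.
Unit clause (¬x21) forces x21 = False.
Unit clause (x22) forces x22 = True.
Unit clause (¬x31) forces x31 = False.
Unit clause (x32) forces x32 = True.
But (¬x32) is also a unit clause — contradiction.
That branch fails; take x11 = False instead.
Unit clause (x12) forces x12 = True.
Unit clause (¬x22) forces x22 = False.
Unit clause (x21) forces x21 = True.
Unit clause (¬x31) forces x31 = False.
Unit clause (x32) forces x32 = True.
But (¬x32) is also a unit clause — contradiction.
Both values of x11 lead to a conflict.

UNSATISFIABLE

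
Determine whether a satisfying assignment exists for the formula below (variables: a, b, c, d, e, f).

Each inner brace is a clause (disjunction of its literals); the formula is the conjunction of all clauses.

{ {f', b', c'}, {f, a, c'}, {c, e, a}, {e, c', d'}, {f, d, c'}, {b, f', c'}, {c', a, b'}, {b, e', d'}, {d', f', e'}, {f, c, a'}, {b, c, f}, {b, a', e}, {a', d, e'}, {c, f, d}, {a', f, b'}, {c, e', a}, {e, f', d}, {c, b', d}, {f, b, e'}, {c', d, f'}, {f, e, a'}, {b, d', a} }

Yes, satisfiable

Try f = 1.
Try b = 1.
The clause (c') is unit, so c = 0.
The clause (d) is unit, so d = 1.
The clause (e') is unit, so e = 0.
The clause (a) is unit, so a = 1.
All clauses are satisfied.
A satisfying assignment: a ↦ 1, b ↦ 1, c ↦ 0, d ↦ 1, e ↦ 0, f ↦ 1.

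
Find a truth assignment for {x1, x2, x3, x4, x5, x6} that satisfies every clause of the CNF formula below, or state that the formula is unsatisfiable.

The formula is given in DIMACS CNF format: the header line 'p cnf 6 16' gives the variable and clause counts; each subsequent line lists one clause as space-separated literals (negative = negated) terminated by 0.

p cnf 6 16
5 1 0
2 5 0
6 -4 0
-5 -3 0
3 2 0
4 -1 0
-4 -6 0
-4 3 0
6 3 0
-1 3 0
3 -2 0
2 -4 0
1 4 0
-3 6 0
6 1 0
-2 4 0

UNSATISFIABLE

Case x5 = True:
From the singleton clause (¬x3), x3 = False.
From the singleton clause (x2), x2 = True.
Now (¬x2) is unsatisfied and unit — conflict.
So x5 must be the other value — set x5 = False.
From the singleton clause (x1), x1 = True.
From the singleton clause (x2), x2 = True.
From the singleton clause (x4), x4 = True.
From the singleton clause (x6), x6 = True.
Now (¬x6) is unsatisfied and unit — conflict.
Neither x5 = True nor x5 = False works.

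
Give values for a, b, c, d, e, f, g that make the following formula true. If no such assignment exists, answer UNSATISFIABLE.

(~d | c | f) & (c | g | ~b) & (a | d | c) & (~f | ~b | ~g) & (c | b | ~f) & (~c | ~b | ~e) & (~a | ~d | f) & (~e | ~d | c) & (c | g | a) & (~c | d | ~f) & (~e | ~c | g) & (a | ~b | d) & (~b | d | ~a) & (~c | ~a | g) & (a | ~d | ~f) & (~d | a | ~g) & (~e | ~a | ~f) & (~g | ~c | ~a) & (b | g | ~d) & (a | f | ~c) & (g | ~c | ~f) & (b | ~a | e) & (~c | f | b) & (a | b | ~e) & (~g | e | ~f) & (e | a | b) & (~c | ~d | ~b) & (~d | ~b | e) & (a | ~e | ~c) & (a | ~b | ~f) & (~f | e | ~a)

Case d = 0:
Case a = 1:
The clause (~b) is unit, so b = 0.
The clause (e) is unit, so e = 1.
The clause (~f) is unit, so f = 0.
The clause (~c) is unit, so c = 0.
Every clause is now satisfied; g is unconstrained.

a: 1; b: 0; c: 0; d: 0; e: 1; f: 0; g: 1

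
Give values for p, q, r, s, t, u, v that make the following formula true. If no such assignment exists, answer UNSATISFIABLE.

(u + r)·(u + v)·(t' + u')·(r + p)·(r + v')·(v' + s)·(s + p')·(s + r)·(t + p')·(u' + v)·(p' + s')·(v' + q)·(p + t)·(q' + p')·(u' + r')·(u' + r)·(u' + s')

p=0,  q=1,  r=1,  s=1,  t=1,  u=0,  v=1

Branch on u: set u = 0.
Unit clause (r) forces r = 1.
Unit clause (v) forces v = 1.
Unit clause (s) forces s = 1.
Unit clause (p') forces p = 0.
Unit clause (q) forces q = 1.
Unit clause (t) forces t = 1.
This assignment satisfies each clause.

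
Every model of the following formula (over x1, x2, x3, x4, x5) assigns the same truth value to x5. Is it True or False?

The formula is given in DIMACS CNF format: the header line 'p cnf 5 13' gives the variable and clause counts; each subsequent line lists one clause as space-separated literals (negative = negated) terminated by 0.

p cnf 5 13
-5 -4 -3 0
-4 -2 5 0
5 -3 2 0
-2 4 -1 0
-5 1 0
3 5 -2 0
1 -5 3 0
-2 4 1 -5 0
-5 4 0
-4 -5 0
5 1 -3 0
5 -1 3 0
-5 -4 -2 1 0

Suppose x5 = True.
From the singleton clause (x1), x1 = True.
From the singleton clause (x4), x4 = True.
But (¬x4) is also a unit clause — contradiction.
So every satisfying assignment has x5 = False.

False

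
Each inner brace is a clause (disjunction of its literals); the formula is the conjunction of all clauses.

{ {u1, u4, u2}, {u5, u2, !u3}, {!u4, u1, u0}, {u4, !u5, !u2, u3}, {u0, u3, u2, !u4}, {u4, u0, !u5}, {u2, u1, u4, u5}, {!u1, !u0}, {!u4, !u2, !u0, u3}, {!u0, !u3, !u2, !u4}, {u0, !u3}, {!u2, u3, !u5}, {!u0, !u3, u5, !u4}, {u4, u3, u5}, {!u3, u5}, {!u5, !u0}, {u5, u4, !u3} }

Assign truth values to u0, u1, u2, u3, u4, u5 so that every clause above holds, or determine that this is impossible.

Branch on u1: set u1 = true.
(!u0) alone gives u0 = false.
(!u3) alone gives u3 = false.
Branch on u2: set u2 = true.
(!u5) alone gives u5 = false.
(u4) alone gives u4 = true.
This assignment satisfies each clause.

u0 ↦ false; u1 ↦ true; u2 ↦ true; u3 ↦ false; u4 ↦ true; u5 ↦ false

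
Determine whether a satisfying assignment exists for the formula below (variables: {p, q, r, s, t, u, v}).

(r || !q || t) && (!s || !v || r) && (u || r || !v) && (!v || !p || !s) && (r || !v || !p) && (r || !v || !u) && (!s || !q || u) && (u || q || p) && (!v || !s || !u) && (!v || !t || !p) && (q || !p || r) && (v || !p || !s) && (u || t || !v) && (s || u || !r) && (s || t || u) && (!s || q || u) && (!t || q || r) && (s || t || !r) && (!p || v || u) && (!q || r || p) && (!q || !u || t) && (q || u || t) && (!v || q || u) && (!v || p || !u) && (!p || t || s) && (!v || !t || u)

Yes

Try r = false.
Try q = false.
Unit clause (!p) forces p = false.
Unit clause (u) forces u = true.
Unit clause (!v) forces v = false.
Unit clause (!t) forces t = false.
No clause remains; s is free.
A satisfying assignment: p: false,  q: false,  r: false,  s: false,  t: false,  u: true,  v: false.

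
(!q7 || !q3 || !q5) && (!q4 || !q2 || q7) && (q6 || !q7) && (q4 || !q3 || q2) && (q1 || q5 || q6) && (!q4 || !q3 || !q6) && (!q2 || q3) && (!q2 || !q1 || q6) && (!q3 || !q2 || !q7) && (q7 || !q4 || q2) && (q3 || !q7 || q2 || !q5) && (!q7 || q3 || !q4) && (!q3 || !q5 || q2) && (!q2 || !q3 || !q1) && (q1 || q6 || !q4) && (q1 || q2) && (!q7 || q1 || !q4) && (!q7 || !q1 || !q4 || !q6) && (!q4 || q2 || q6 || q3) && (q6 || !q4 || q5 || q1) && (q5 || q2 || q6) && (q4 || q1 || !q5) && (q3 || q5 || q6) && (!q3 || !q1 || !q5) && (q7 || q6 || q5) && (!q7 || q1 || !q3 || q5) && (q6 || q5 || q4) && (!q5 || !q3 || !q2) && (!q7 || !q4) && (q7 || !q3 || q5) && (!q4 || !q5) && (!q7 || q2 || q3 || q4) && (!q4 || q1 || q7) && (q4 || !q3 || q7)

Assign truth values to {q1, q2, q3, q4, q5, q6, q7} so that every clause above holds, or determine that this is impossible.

q1=true, q2=false, q3=false, q4=false, q5=false, q6=true, q7=false

Branch on q6: set q6 = true.
Branch on q4: set q4 = false.
Branch on q3: set q3 = false.
(!q2) alone gives q2 = false.
(q1) alone gives q1 = true.
(!q7) alone gives q7 = false.
Every clause is now satisfied; q5 is unconstrained.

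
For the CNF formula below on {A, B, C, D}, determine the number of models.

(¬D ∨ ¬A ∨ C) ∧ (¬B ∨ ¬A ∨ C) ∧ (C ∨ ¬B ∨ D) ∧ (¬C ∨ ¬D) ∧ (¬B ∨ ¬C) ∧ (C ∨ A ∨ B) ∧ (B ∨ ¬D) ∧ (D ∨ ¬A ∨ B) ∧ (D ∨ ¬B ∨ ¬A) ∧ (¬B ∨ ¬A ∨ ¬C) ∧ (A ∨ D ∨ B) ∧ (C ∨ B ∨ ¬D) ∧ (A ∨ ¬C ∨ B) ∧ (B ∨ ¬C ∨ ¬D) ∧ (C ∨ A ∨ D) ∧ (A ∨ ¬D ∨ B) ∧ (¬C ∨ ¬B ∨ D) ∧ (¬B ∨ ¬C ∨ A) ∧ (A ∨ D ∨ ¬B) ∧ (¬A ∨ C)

1

There are 2^4 = 16 truth assignments over (A, B, C, D).
Check each against the 20 clauses (columns in the order A, B, C, D):
  F F F F  ✗ fails (C ∨ A ∨ B)
  F F F T  ✗ fails (C ∨ A ∨ B)
  F F T F  ✗ fails (A ∨ D ∨ B)
  F F T T  ✗ fails (¬C ∨ ¬D)
  F T F F  ✗ fails (C ∨ ¬B ∨ D)
  F T F T  ✓ satisfies all
  F T T F  ✗ fails (¬B ∨ ¬C)
  F T T T  ✗ fails (¬C ∨ ¬D)
  T F F F  ✗ fails (D ∨ ¬A ∨ B)
  T F F T  ✗ fails (¬D ∨ ¬A ∨ C)
  T F T F  ✗ fails (D ∨ ¬A ∨ B)
  T F T T  ✗ fails (¬C ∨ ¬D)
  T T F F  ✗ fails (¬B ∨ ¬A ∨ C)
  T T F T  ✗ fails (¬D ∨ ¬A ∨ C)
  T T T F  ✗ fails (¬B ∨ ¬C)
  T T T T  ✗ fails (¬C ∨ ¬D)
1 of the 16 rows is a model.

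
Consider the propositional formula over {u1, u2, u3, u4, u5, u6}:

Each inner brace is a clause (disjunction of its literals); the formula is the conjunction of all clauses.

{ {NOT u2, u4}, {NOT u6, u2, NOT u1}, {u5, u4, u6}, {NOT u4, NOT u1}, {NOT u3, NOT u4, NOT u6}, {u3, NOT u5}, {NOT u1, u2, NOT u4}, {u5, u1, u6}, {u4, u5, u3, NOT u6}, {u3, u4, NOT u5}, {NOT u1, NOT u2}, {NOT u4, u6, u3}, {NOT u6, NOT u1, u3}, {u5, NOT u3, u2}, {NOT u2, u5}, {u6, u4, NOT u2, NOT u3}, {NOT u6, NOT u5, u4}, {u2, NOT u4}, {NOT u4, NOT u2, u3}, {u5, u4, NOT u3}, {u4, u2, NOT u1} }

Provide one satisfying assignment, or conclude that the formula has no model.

Case u2 = true:
Unit clause (u4) forces u4 = true.
Unit clause (NOT u1) forces u1 = false.
Unit clause (u5) forces u5 = true.
Unit clause (u3) forces u3 = true.
Unit clause (NOT u6) forces u6 = false.
All clauses are satisfied.

u1 ↦ false, u2 ↦ true, u3 ↦ true, u4 ↦ true, u5 ↦ true, u6 ↦ false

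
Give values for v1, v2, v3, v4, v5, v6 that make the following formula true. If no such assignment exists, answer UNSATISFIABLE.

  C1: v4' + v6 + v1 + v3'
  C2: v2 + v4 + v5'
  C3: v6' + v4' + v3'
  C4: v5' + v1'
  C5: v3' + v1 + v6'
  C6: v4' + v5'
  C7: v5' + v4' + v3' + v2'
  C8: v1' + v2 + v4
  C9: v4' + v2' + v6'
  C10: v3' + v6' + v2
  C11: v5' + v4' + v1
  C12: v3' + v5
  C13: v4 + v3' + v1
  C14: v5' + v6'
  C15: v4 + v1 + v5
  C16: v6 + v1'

v1: 0,  v2: 0,  v3: 0,  v4: 1,  v5: 0,  v6: 0

Branch on v5: set v5 = 0.
The clause (v3') is unit, so v3 = 0.
Branch on v4: set v4 = 1.
Branch on v2: set v2 = 0.
Branch on v6: set v6 = 0.
The clause (v1') is unit, so v1 = 0.
Every clause now holds.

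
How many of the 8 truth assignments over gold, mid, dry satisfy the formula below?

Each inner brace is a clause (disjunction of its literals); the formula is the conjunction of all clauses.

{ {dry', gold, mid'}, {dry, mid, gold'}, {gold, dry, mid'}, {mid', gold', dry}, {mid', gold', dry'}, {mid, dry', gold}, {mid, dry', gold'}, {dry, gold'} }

1

There are 2^3 = 8 truth assignments over (gold, mid, dry).
Check each against the 8 clauses (columns in the order gold, mid, dry):
  F F F  ✓ satisfies all
  F F T  ✗ fails (mid + dry' + gold)
  F T F  ✗ fails (gold + dry + mid')
  F T T  ✗ fails (dry' + gold + mid')
  T F F  ✗ fails (dry + mid + gold')
  T F T  ✗ fails (mid + dry' + gold')
  T T F  ✗ fails (mid' + gold' + dry)
  T T T  ✗ fails (mid' + gold' + dry')
1 of the 8 rows is a model.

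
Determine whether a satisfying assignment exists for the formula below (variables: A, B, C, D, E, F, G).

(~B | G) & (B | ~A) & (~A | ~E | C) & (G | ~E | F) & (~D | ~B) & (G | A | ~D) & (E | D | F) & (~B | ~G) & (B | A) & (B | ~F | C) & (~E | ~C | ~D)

Try B = 0.
Unit clause (~A) forces A = 0.
Now (A) is unsatisfied and unit — conflict.
Backtrack on B: now try B = 1.
Unit clause (G) forces G = 1.
Now (~G) is unsatisfied and unit — conflict.
Either choice for B ends in contradiction.
No assignment satisfies every clause.

Unsatisfiable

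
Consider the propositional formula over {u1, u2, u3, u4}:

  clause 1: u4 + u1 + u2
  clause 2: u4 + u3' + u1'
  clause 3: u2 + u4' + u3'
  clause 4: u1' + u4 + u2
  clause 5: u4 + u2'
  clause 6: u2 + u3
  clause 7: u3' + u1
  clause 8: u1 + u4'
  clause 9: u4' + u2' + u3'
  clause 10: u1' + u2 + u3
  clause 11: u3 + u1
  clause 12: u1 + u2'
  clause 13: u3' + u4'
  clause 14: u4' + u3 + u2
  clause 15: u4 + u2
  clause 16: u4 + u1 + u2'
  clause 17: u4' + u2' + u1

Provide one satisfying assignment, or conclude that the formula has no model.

Case u4 = 1:
The clause (u1) is unit, so u1 = 1.
The clause (u3') is unit, so u3 = 0.
The clause (u2) is unit, so u2 = 1.
This assignment satisfies each clause.

u1=1,  u2=1,  u3=0,  u4=1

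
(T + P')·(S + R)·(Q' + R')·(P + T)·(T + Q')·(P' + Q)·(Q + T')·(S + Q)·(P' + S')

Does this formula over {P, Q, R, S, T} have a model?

Satisfiable

Try T = 1.
Unit clause (Q) forces Q = 1.
Unit clause (R') forces R = 0.
Unit clause (S) forces S = 1.
Unit clause (P') forces P = 0.
All clauses are satisfied.
A satisfying assignment: P: 0; Q: 1; R: 0; S: 1; T: 1.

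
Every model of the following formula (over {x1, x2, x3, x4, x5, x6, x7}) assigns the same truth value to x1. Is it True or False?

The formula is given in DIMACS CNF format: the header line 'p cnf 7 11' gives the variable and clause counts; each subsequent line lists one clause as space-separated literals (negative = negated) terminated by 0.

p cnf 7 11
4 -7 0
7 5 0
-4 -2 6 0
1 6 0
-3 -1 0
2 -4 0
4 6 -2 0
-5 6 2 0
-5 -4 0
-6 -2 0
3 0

False

Suppose x1 = True.
Unit clause (¬x3) forces x3 = False.
Now (x3) is unsatisfied and unit — conflict.
So every satisfying assignment has x1 = False.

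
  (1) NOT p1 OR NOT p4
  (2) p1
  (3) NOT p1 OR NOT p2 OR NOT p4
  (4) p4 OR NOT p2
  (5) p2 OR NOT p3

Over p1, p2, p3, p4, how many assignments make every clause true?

1

There are 2^4 = 16 truth assignments over (p1, p2, p3, p4).
Check each against the 5 clauses (columns in the order p1, p2, p3, p4):
  F F F F  ✗ fails (p1)
  F F F T  ✗ fails (p1)
  F F T F  ✗ fails (p1)
  F F T T  ✗ fails (p1)
  F T F F  ✗ fails (p1)
  F T F T  ✗ fails (p1)
  F T T F  ✗ fails (p1)
  F T T T  ✗ fails (p1)
  T F F F  ✓ satisfies all
  T F F T  ✗ fails (NOT p1 OR NOT p4)
  T F T F  ✗ fails (p2 OR NOT p3)
  T F T T  ✗ fails (NOT p1 OR NOT p4)
  T T F F  ✗ fails (p4 OR NOT p2)
  T T F T  ✗ fails (NOT p1 OR NOT p4)
  T T T F  ✗ fails (p4 OR NOT p2)
  T T T T  ✗ fails (NOT p1 OR NOT p4)
1 of the 16 rows is a model.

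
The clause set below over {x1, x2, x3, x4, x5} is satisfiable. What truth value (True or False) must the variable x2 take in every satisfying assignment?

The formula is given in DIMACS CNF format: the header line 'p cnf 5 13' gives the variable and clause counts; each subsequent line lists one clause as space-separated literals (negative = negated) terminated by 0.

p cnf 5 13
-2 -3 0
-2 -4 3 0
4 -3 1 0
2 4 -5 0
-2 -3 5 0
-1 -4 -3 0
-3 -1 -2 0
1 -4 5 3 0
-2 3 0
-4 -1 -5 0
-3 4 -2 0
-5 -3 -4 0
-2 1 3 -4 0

Suppose x2 = True.
(¬x3) alone gives x3 = False.
Now (x3) is unsatisfied and unit — conflict.
So every satisfying assignment has x2 = False.

False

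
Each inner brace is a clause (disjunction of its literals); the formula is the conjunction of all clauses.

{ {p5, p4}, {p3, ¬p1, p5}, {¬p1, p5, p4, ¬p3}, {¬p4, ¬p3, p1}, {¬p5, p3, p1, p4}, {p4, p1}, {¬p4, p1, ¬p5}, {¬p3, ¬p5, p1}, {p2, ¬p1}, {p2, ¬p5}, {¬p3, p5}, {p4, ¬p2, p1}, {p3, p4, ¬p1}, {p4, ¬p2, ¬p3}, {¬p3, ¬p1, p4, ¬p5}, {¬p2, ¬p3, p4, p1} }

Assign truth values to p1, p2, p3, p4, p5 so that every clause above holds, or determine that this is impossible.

Branch on p5: set p5 = False.
(p4) alone gives p4 = True.
(¬p3) alone gives p3 = False.
(¬p1) alone gives p1 = False.
Every clause is now satisfied; p2 is unconstrained.

p1 ↦ False, p2 ↦ True, p3 ↦ False, p4 ↦ True, p5 ↦ False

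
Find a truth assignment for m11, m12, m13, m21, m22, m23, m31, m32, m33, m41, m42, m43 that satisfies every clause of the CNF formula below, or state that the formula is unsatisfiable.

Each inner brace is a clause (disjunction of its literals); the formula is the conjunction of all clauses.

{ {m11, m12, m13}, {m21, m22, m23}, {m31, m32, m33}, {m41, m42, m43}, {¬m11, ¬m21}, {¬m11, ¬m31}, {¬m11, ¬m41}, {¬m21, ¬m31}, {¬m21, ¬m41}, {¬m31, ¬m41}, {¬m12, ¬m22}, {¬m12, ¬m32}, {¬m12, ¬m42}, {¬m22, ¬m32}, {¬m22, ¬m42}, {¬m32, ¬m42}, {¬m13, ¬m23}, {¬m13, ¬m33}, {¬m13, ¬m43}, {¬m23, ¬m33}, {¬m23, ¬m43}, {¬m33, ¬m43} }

UNSATISFIABLE

Case m11 = False:
Case m12 = True:
Unit clause (¬m22) forces m22 = False.
Unit clause (¬m32) forces m32 = False.
Unit clause (¬m42) forces m42 = False.
Case m21 = True:
Unit clause (¬m31) forces m31 = False.
Unit clause (m33) forces m33 = True.
Unit clause (¬m41) forces m41 = False.
Unit clause (m43) forces m43 = True.
But (¬m43) is also a unit clause — contradiction.
Undo m21 and try m21 = False.
Unit clause (m23) forces m23 = True.
Unit clause (¬m13) forces m13 = False.
Unit clause (¬m33) forces m33 = False.
Unit clause (m31) forces m31 = True.
Unit clause (¬m41) forces m41 = False.
Unit clause (m43) forces m43 = True.
But (¬m43) is also a unit clause — contradiction.
Either choice for m21 ends in contradiction.
Undo m12 and try m12 = False.
Unit clause (m13) forces m13 = True.
Unit clause (¬m23) forces m23 = False.
Unit clause (¬m33) forces m33 = False.
Unit clause (¬m43) forces m43 = False.
Case m21 = True:
Unit clause (¬m31) forces m31 = False.
Unit clause (m32) forces m32 = True.
Unit clause (¬m41) forces m41 = False.
Unit clause (m42) forces m42 = True.
But (¬m42) is also a unit clause — contradiction.
Undo m21 and try m21 = False.
Unit clause (m22) forces m22 = True.
Unit clause (¬m32) forces m32 = False.
Unit clause (m31) forces m31 = True.
Unit clause (¬m41) forces m41 = False.
Unit clause (m42) forces m42 = True.
But (¬m42) is also a unit clause — contradiction.
Either choice for m21 ends in contradiction.
Either choice for m12 ends in contradiction.
Undo m11 and try m11 = True.
Unit clause (¬m21) forces m21 = False.
Unit clause (¬m31) forces m31 = False.
Unit clause (¬m41) forces m41 = False.
Case m22 = True:
Unit clause (¬m12) forces m12 = False.
Unit clause (¬m32) forces m32 = False.
Unit clause (m33) forces m33 = True.
Unit clause (¬m42) forces m42 = False.
Unit clause (m43) forces m43 = True.
But (¬m43) is also a unit clause — contradiction.
Undo m22 and try m22 = False.
Unit clause (m23) forces m23 = True.
Unit clause (¬m13) forces m13 = False.
Unit clause (¬m33) forces m33 = False.
Unit clause (m32) forces m32 = True.
Unit clause (¬m12) forces m12 = False.
Unit clause (¬m42) forces m42 = False.
Unit clause (m43) forces m43 = True.
But (¬m43) is also a unit clause — contradiction.
Either choice for m22 ends in contradiction.
Either choice for m11 ends in contradiction.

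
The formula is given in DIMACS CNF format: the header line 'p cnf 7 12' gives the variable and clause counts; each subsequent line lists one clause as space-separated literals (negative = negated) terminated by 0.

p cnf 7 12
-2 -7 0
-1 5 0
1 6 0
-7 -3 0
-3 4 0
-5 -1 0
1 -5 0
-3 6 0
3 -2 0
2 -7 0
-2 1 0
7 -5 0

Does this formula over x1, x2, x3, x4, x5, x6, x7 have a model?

Try x2 = False.
Unit clause (¬x7) forces x7 = False.
Unit clause (¬x5) forces x5 = False.
Unit clause (¬x1) forces x1 = False.
Unit clause (x6) forces x6 = True.
Try x3 = True.
Unit clause (x4) forces x4 = True.
This assignment satisfies each clause.
A satisfying assignment: x1=False,  x2=False,  x3=True,  x4=True,  x5=False,  x6=True,  x7=False.

Satisfiable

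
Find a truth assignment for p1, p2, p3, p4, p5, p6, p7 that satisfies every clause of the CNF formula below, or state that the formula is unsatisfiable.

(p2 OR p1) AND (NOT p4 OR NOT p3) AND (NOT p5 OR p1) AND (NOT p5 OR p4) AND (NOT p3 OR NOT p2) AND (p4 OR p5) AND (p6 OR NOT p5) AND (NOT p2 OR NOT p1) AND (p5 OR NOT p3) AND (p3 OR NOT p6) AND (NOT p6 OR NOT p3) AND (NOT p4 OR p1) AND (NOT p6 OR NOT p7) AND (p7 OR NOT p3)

Case p2 = false:
From the singleton clause (p1), p1 = true.
Case p4 = true:
From the singleton clause (NOT p3), p3 = false.
From the singleton clause (NOT p6), p6 = false.
From the singleton clause (NOT p5), p5 = false.
All clauses hold; p7 can take either value.

p1: true; p2: false; p3: false; p4: true; p5: false; p6: false; p7: false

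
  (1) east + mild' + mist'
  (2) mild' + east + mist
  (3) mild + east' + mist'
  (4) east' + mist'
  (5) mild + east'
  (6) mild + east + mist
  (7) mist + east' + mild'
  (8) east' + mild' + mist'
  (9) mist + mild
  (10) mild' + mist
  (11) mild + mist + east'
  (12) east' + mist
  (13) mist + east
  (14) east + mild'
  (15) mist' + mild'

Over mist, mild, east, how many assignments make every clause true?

There are 2^3 = 8 truth assignments over (mist, mild, east).
Split on mist. With mist = 1, the clauses containing mist are satisfied and mist' drops from the rest; 1 of the 2^2 = 4 assignments to the other variables satisfy what remains.
With mist = 0, by the same count on the reduced clause set, 0 assignments work.
Total: 1 + 0 = 1.

1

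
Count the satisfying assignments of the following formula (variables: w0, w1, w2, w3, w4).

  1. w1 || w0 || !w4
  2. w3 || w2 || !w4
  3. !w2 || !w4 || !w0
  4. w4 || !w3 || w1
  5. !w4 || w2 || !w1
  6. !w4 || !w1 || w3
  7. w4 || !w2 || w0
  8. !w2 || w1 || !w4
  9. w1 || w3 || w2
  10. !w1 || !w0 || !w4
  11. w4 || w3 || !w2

There are 2^5 = 32 truth assignments over (w0, w1, w2, w3, w4).
Split on w1. With w1 = true, the clauses containing w1 are satisfied and !w1 drops from the rest; 6 of the 2^4 = 16 assignments to the other variables satisfy what remains.
With w1 = false, by the same count on the reduced clause set, 1 assignment works.
Total: 6 + 1 = 7.

7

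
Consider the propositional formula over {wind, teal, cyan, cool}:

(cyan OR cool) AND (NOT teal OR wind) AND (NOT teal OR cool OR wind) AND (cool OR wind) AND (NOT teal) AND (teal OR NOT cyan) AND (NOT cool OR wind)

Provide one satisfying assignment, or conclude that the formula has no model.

wind: true; teal: false; cyan: false; cool: true

The clause (NOT teal) is unit, so teal = false.
The clause (NOT cyan) is unit, so cyan = false.
The clause (cool) is unit, so cool = true.
The clause (wind) is unit, so wind = true.
Every clause now holds.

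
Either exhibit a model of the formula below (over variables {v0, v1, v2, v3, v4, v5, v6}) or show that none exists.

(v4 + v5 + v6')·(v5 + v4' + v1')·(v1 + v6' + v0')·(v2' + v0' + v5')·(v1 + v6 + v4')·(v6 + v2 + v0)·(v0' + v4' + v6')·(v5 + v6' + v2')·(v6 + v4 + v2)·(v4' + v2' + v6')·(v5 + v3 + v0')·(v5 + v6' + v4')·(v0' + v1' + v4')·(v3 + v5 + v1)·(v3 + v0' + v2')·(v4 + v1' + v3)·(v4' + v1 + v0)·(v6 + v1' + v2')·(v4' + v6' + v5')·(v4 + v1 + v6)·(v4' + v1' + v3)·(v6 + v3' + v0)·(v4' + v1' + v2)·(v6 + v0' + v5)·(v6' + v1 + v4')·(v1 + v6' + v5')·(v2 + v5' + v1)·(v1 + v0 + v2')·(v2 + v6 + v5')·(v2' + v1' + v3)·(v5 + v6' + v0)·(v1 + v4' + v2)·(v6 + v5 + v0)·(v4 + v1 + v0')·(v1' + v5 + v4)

v0 ↦ 1,  v1 ↦ 1,  v2 ↦ 0,  v3 ↦ 1,  v4 ↦ 0,  v5 ↦ 1,  v6 ↦ 1

Case v4 = 0:
Case v5 = 1:
Case v2 = 0:
(v6) alone gives v6 = 1.
(v1) alone gives v1 = 1.
(v3) alone gives v3 = 1.
No clause remains; v0 is free.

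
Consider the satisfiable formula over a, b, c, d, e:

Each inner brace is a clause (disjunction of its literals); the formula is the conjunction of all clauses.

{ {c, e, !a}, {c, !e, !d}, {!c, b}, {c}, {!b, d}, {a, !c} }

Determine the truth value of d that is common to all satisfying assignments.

Suppose d = false.
(c) alone gives c = true.
(b) alone gives b = true.
That conflicts with the unit clause (!b).
So every satisfying assignment has d = True.

True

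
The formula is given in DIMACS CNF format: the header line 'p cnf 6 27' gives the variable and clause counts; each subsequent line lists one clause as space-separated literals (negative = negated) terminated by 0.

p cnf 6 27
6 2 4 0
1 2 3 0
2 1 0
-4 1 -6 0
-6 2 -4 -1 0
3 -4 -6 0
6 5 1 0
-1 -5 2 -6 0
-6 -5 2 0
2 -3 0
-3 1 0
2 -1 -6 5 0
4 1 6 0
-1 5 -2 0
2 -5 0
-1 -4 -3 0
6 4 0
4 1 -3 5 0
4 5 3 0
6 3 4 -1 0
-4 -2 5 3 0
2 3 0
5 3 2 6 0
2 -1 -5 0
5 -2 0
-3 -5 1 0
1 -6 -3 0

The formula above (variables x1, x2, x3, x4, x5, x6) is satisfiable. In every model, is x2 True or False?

Suppose x2 = False.
(x1) alone gives x1 = True.
(¬x3) alone gives x3 = False.
Now (x3) is unsatisfied and unit — conflict.
So every satisfying assignment has x2 = True.

True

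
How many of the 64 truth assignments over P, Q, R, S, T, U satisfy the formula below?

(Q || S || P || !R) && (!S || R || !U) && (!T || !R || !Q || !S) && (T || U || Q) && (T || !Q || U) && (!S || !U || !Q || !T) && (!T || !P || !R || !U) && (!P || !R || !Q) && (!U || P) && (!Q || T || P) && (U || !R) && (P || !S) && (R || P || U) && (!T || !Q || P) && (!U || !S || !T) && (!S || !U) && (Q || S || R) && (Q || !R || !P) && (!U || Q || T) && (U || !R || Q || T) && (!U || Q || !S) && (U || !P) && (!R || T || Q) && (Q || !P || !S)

There are 2^6 = 64 truth assignments over (P, Q, R, S, T, U).
Split on T. With T = true, the clauses containing T are satisfied and !T drops from the rest; 1 of the 2^5 = 32 assignments to the other variables satisfy what remains.
With T = false, by the same count on the reduced clause set, 1 assignment works.
(One model: P=T, Q=T, R=F, S=F, T=F, U=T.)
Total: 1 + 1 = 2.

2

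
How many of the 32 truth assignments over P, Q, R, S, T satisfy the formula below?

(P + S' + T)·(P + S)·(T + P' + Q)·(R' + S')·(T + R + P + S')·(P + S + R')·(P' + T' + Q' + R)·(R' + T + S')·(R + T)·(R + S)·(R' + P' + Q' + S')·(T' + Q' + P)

There are 2^5 = 32 truth assignments over (P, Q, R, S, T).
Split on R. With R = 1, the clauses containing R are satisfied and R' drops from the rest; 3 of the 2^4 = 16 assignments to the other variables satisfy what remains.
With R = 0, by the same count on the reduced clause set, 2 assignments work.
(One model: P=F, Q=F, R=F, S=T, T=T.)
Total: 3 + 2 = 5.

5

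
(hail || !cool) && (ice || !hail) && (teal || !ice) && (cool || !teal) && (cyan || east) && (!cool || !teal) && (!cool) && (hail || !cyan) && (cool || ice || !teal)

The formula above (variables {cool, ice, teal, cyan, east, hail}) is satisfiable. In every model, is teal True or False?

False

Suppose teal = true.
From the singleton clause (cool), cool = true.
Now (!cool) is unsatisfied and unit — conflict.
So every satisfying assignment has teal = False.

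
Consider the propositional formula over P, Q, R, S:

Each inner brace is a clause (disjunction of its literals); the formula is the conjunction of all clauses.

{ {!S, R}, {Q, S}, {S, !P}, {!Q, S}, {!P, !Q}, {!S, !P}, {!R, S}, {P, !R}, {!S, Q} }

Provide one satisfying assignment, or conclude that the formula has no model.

Try S = false.
From the singleton clause (Q), Q = true.
Now (!Q) is unsatisfied and unit — conflict.
That branch fails; take S = true instead.
From the singleton clause (R), R = true.
From the singleton clause (!P), P = false.
Now (P) is unsatisfied and unit — conflict.
Neither S = true nor S = false works.

UNSATISFIABLE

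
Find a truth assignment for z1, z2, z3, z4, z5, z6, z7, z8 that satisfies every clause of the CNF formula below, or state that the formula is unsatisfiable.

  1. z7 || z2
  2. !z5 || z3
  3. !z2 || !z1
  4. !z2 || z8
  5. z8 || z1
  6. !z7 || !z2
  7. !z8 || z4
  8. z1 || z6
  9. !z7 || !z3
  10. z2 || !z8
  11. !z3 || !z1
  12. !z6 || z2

Suppose z7 = false.
From the singleton clause (z2), z2 = true.
From the singleton clause (!z1), z1 = false.
From the singleton clause (z8), z8 = true.
From the singleton clause (z4), z4 = true.
From the singleton clause (z6), z6 = true.
Suppose z5 = false.
No clause remains; z3 is free.

z1 ↦ false; z2 ↦ true; z3 ↦ false; z4 ↦ true; z5 ↦ false; z6 ↦ true; z7 ↦ false; z8 ↦ true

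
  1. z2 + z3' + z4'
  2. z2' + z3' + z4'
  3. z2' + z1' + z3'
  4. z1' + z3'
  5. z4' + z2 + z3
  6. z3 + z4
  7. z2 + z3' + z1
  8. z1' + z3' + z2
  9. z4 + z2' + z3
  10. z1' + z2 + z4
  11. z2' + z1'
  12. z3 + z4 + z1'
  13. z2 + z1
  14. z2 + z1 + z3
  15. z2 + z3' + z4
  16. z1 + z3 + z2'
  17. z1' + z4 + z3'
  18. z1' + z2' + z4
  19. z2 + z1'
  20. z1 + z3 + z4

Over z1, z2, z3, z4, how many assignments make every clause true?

1

There are 2^4 = 16 truth assignments over (z1, z2, z3, z4).
Check each against the 20 clauses (columns in the order z1, z2, z3, z4):
  F F F F  ✗ fails (z3 + z4)
  F F F T  ✗ fails (z4' + z2 + z3)
  F F T F  ✗ fails (z2 + z3' + z1)
  F F T T  ✗ fails (z2 + z3' + z4')
  F T F F  ✗ fails (z3 + z4)
  F T F T  ✗ fails (z1 + z3 + z2')
  F T T F  ✓ satisfies all
  F T T T  ✗ fails (z2' + z3' + z4')
  T F F F  ✗ fails (z3 + z4)
  T F F T  ✗ fails (z4' + z2 + z3)
  T F T F  ✗ fails (z1' + z3')
  T F T T  ✗ fails (z2 + z3' + z4')
  T T F F  ✗ fails (z3 + z4)
  T T F T  ✗ fails (z2' + z1')
  T T T F  ✗ fails (z2' + z1' + z3')
  T T T T  ✗ fails (z2' + z3' + z4')
1 of the 16 rows is a model.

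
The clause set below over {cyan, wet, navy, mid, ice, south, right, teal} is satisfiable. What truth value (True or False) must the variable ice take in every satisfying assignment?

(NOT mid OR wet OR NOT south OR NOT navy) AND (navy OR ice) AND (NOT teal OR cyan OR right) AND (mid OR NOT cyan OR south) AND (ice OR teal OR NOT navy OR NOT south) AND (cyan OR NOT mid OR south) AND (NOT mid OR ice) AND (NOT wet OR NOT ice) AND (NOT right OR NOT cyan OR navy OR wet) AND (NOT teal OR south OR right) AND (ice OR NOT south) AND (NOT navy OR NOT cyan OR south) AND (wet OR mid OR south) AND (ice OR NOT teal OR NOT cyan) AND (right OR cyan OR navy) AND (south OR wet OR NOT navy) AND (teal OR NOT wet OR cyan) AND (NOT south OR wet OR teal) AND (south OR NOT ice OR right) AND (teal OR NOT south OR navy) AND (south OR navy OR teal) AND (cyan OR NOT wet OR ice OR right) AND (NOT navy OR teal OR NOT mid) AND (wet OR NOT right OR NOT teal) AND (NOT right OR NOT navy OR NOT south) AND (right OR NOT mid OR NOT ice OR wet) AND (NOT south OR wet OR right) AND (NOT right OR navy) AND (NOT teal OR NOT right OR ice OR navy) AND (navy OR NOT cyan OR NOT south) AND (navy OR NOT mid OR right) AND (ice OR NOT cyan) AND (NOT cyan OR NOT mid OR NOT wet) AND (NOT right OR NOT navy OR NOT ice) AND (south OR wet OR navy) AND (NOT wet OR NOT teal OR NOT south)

False

Suppose ice = true.
From the singleton clause (NOT wet), wet = false.
Branch on mid: set mid = true.
From the singleton clause (right), right = true.
From the singleton clause (NOT teal), teal = false.
From the singleton clause (NOT south), south = false.
From the singleton clause (cyan), cyan = true.
From the singleton clause (navy), navy = true.
But (NOT navy) is also a unit clause — contradiction.
So mid must be the other value — set mid = false.
From the singleton clause (south), south = true.
From the singleton clause (teal), teal = true.
From the singleton clause (NOT right), right = false.
But (right) is also a unit clause — contradiction.
Either choice for mid ends in contradiction.
So every satisfying assignment has ice = False.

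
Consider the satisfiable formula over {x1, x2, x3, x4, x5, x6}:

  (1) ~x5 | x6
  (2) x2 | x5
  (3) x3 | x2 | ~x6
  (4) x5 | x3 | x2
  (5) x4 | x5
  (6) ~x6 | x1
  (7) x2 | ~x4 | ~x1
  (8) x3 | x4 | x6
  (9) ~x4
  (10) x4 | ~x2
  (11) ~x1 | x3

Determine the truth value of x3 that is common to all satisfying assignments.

True

Suppose x3 = 0.
(~x4) alone gives x4 = 0.
(x5) alone gives x5 = 1.
(x6) alone gives x6 = 1.
(x2) alone gives x2 = 1.
That conflicts with the unit clause (~x2).
So every satisfying assignment has x3 = True.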